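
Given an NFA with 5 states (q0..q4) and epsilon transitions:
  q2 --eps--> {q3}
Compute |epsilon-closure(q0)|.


Starting from q0
Initialize closure = {q0}
q0 has no outgoing epsilon transitions -> nothing to add
Final closure: {q0}
Size = 1

1


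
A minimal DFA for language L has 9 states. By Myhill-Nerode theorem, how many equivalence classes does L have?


Myhill-Nerode theorem:
Number of equivalence classes = number of states in minimal DFA
Minimal DFA states = 9
Therefore equivalence classes = 9

9


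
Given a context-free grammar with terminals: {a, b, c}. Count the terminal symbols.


Terminal symbols: a, b, c
Counting each: a (#1), b (#2), c (#3)
Total = 3

3


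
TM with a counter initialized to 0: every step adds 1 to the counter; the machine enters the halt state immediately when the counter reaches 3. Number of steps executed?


Counter starts at 0. Counting sequence:
  Step 1: counter = 1
  Step 2: counter = 2
  Step 3: counter = 3
Counter reached 3 -> halt
Total steps = 3

3


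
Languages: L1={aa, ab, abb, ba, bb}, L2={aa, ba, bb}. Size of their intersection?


L1 = {aa, ab, abb, ba, bb}
L2 = {aa, ba, bb}
Checking each string in L1 against L2:
  'aa': in L2? Yes
  'ab': in L2? No
  'abb': in L2? No
  'ba': in L2? Yes
  'bb': in L2? Yes
Intersection = {aa, ba, bb}
|L1 ∩ L2| = 3

3


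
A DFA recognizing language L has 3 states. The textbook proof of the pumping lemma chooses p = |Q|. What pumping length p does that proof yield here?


Pumping lemma for regular languages (standard proof):
Take p = |Q|, the number of DFA states.
Any string of length >= |Q| passes through |Q|+1 states while reading its first |Q| symbols,
so by pigeonhole some state repeats, giving the loop that can be pumped.
Here |Q| = 3
Therefore the proof uses p = 3

3


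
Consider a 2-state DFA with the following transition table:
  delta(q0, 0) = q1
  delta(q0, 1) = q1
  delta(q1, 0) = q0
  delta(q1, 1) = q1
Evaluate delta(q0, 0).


Looking up transition function:
delta(q0, 0) in the table
Row: q0, Column: 0
Result: q1

q1


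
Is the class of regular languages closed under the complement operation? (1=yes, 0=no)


Regular languages are closed under:
- Union (DFA product construction)
- Intersection (DFA product construction)
- Complement (swap accept/reject states)
- Concatenation (NFA construction)
- Kleene star (NFA construction)
complement is in this list
Therefore: closed

1


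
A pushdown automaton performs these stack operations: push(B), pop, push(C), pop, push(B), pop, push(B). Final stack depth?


Tracing stack operations:
  push(B) -> stack = [B], depth=1
  pop -> removed B, stack = [], depth=0
  push(C) -> stack = [C], depth=1
  pop -> removed C, stack = [], depth=0
  push(B) -> stack = [B], depth=1
  pop -> removed B, stack = [], depth=0
  push(B) -> stack = [B], depth=1
Final depth = 1

1


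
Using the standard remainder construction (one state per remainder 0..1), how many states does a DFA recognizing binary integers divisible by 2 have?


Divisibility by 2 is tracked via the remainder mod 2: 0, 1, ..., 1
The construction assigns one state to each remainder
Number of remainders = 2

2


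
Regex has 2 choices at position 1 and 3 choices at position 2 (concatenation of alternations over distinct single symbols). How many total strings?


First group: 2 alternatives
Second group: 3 alternatives
Concatenation: each choice from group 1 pairs with each from group 2
Total = 2 x 3 = 6

6


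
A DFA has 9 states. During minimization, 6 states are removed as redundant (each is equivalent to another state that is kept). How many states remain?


Original DFA: 9 states
Redundant states removed: 6
Minimized states = original - removed
= 9 - 6
= 3

3


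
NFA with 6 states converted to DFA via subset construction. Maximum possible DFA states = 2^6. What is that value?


NFA has 6 states
Subset construction: each DFA state = subset of NFA states
Maximum subsets = 2^6
2^6 = 64

64


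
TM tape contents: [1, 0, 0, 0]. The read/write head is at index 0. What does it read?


Tape: [1, 0, 0, 0]
Positions: 0 1 2 3
Values:    1 0 0 0
Head at position 0
tape[0] = 1

1


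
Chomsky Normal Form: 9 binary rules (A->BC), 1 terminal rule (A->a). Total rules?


CNF allows two rule forms:
  A -> BC (binary): 9 rules
  A -> a (terminal): 1 rule
Total = 9 + 1 = 10

10


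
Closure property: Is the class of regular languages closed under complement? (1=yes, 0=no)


Regular languages are closed under all standard operations:
- Union: Yes (product construction)
- Intersection: Yes (product construction)
- Complement: Yes (swap accept/reject)
- Concatenation: Yes (NFA construction)
Operation: complement -> Closed

1


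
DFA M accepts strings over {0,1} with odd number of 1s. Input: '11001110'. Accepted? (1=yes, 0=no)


DFA has 2 states: q_even (start, accept=no) and q_odd
Processing string '11001110' character by character:
  Position 0: read '1', 1-count=1 -> q_odd
  Position 1: read '1', 1-count=2 -> q_even
  Position 2: read '0', 1-count=2 -> q_even (no change)
  Position 3: read '0', 1-count=2 -> q_even (no change)
  Position 4: read '1', 1-count=3 -> q_odd
  Position 5: read '1', 1-count=4 -> q_even
  Position 6: read '1', 1-count=5 -> q_odd
  Position 7: read '0', 1-count=5 -> q_odd (no change)
Final state: q_odd, total 1s = 5 (odd); the DFA requires an odd count -> accept

1


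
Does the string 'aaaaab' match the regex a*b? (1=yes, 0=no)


Pattern: a*b
String: 'aaaaab'
Pattern requires: zero or more 'a's followed by exactly one 'b'
Found 5 leading 'a's
Remaining: 'b'
Remaining is exactly 'b' -> match
Result: 1

1


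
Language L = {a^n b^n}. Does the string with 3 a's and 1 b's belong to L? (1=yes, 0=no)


Language requires equal numbers of a's and b's
PDA pushes for each 'a', pops for each 'b'
Number of a's = 3
Number of b's = 1
3 != 1 -> Reject

0


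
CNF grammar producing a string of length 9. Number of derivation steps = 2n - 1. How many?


Chomsky Normal Form derivation:
String length n = 9
Each step either:
  - Splits a nonterminal into two (n-1 such steps)
  - Converts a nonterminal to terminal (n such steps)
Total = (n-1) + n = 2n - 1
= 2(9) - 1
= 18 - 1
= 17

17


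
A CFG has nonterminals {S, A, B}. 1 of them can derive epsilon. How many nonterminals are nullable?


Nonterminals: {S, A, B}
A nonterminal is nullable if it can derive epsilon
Counting nullable nonterminals: 1
Total nullable = 1

1


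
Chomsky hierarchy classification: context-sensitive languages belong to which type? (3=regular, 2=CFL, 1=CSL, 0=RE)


Chomsky hierarchy levels:
  Type 3: Regular (DFA/NFA/regex)
  Type 2: Context-free (PDA)
  Type 1: Context-sensitive
  Type 0: Recursively enumerable (TM)
'context-sensitive' corresponds to Type 1

1


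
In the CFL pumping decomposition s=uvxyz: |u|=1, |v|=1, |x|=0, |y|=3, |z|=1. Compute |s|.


|s| = |u| + |v| + |x| + |y| + |z|
= 1 + 1 + 0 + 3 + 1
= 2 + 0 + 4
= 2 + 4
= 6

6


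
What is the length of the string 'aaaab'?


String: 'aaaab'
Counting characters:
  'a' appears 4 time(s)
  'b' appears 1 time(s)
Total length = 4 + 1 = 5

5


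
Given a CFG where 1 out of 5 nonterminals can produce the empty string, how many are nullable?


Nonterminals: {S, A, B, C, D}
A nonterminal is nullable if it can derive epsilon
Counting nullable nonterminals: 1
Total nullable = 1

1


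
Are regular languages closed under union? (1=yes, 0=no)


Regular languages are closed under:
- Union (DFA product construction)
- Intersection (DFA product construction)
- Complement (swap accept/reject states)
- Concatenation (NFA construction)
- Kleene star (NFA construction)
union is in this list
Therefore: closed

1


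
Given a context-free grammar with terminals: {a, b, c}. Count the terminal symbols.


Terminal symbols: a, b, c
Counting each: a (#1), b (#2), c (#3)
Total = 3

3


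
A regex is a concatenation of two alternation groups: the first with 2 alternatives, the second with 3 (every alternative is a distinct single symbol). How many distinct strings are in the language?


First group: 2 alternatives
Second group: 3 alternatives
Concatenation: each choice from group 1 pairs with each from group 2
Total = 2 x 3 = 6

6


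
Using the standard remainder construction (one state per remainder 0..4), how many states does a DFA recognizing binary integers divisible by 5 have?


Divisibility by 5 is tracked via the remainder mod 5: 0, 1, ..., 4
The construction assigns one state to each remainder
Number of remainders = 5

5


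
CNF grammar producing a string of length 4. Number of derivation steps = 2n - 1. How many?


Chomsky Normal Form derivation:
String length n = 4
Each step either:
  - Splits a nonterminal into two (n-1 such steps)
  - Converts a nonterminal to terminal (n such steps)
Total = (n-1) + n = 2n - 1
= 2(4) - 1
= 8 - 1
= 7

7


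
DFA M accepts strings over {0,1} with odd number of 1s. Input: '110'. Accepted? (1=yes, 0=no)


DFA has 2 states: q_even (start, accept=no) and q_odd
Processing string '110' character by character:
  Position 0: read '1', 1-count=1 -> q_odd
  Position 1: read '1', 1-count=2 -> q_even
  Position 2: read '0', 1-count=2 -> q_even (no change)
Final state: q_even, total 1s = 2 (even); the DFA requires an odd count -> reject

0


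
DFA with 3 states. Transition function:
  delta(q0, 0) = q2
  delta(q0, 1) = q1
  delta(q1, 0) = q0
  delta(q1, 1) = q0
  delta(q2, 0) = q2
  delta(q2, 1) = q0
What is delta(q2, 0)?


Looking up transition function:
delta(q2, 0) in the table
Row: q2, Column: 0
Result: q2

q2


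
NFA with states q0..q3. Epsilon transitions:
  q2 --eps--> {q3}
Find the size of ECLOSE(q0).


Starting from q0
Initialize closure = {q0}
q0 has no outgoing epsilon transitions -> nothing to add
Final closure: {q0}
Size = 1

1


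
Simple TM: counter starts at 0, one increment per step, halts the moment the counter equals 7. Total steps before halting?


Counter starts at 0. Counting sequence:
  Step 1: counter = 1
  Step 2: counter = 2
  Step 3: counter = 3
  Step 4: counter = 4
  Step 5: counter = 5
  Step 6: counter = 6
  Step 7: counter = 7
Counter reached 7 -> halt
Total steps = 7

7


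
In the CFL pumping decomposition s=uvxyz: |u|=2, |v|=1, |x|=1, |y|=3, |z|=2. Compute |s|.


|s| = |u| + |v| + |x| + |y| + |z|
= 2 + 1 + 1 + 3 + 2
= 3 + 1 + 5
= 4 + 5
= 9

9


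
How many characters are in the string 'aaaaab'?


String: 'aaaaab'
Counting characters:
  'a' appears 5 time(s)
  'b' appears 1 time(s)
Total length = 5 + 1 = 6

6


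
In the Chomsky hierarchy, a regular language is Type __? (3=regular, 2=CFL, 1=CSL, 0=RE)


Chomsky hierarchy levels:
  Type 3: Regular (DFA/NFA/regex)
  Type 2: Context-free (PDA)
  Type 1: Context-sensitive
  Type 0: Recursively enumerable (TM)
'regular' corresponds to Type 3

3


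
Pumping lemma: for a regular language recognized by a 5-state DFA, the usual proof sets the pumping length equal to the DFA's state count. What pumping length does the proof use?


Pumping lemma for regular languages (standard proof):
Take p = |Q|, the number of DFA states.
Any string of length >= |Q| passes through |Q|+1 states while reading its first |Q| symbols,
so by pigeonhole some state repeats, giving the loop that can be pumped.
Here |Q| = 5
Therefore the proof uses p = 5

5


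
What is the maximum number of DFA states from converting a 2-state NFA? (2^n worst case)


NFA has 2 states
Subset construction: each DFA state = subset of NFA states
Maximum subsets = 2^2
2^2 = 4

4


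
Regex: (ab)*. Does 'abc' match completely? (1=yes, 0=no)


Pattern: (ab)*
String: 'abc'
Pattern requires: zero or more repetitions of 'ab'
Length 3 is odd -> cannot be (ab)* -> no match
Result: 0

0


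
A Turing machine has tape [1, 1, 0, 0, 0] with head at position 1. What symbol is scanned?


Tape: [1, 1, 0, 0, 0]
Positions: 0 1 2 3 4
Values:    1 1 0 0 0
Head at position 1
tape[1] = 1

1


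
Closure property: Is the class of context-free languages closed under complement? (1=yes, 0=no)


CFL closure properties:
  Closed under: union, concatenation, Kleene star
  NOT closed under: intersection, complement
Operation 'complement' is in not-closed list -> No (not closed)

0


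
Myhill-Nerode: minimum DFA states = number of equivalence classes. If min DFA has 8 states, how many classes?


Myhill-Nerode theorem:
Number of equivalence classes = number of states in minimal DFA
Minimal DFA states = 8
Therefore equivalence classes = 8

8


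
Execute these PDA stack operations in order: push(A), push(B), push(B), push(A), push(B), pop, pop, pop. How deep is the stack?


Tracing stack operations:
  push(A) -> stack = [A], depth=1
  push(B) -> stack = [A,B], depth=2
  push(B) -> stack = [A,B,B], depth=3
  push(A) -> stack = [A,B,B,A], depth=4
  push(B) -> stack = [A,B,B,A,B], depth=5
  pop -> removed B, stack = [A,B,B,A], depth=4
  pop -> removed A, stack = [A,B,B], depth=3
  pop -> removed B, stack = [A,B], depth=2
Final depth = 2

2


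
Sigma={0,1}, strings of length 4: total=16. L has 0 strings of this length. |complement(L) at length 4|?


Alphabet: {0,1}
String length: 4
Total strings of length 4 = 2^4 = 16
Strings in L = 0
Complement = total - |L|
= 16 - 0
= 16

16


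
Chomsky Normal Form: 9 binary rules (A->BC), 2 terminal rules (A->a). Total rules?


CNF allows two rule forms:
  A -> BC (binary): 9 rules
  A -> a (terminal): 2 rules
Total = 9 + 2 = 11

11


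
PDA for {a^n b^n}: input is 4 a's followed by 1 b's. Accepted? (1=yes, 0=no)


Language requires equal numbers of a's and b's
PDA pushes for each 'a', pops for each 'b'
Number of a's = 4
Number of b's = 1
4 != 1 -> Reject

0


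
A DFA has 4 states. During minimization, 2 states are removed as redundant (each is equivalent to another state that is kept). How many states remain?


Original DFA: 4 states
Redundant states removed: 2
Minimized states = original - removed
= 4 - 2
= 2

2


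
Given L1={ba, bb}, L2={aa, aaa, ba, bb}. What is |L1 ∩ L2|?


L1 = {ba, bb}
L2 = {aa, aaa, ba, bb}
Checking each string in L1 against L2:
  'ba': in L2? Yes
  'bb': in L2? Yes
Intersection = {ba, bb}
|L1 ∩ L2| = 2

2


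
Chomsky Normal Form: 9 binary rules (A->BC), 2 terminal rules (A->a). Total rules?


CNF allows two rule forms:
  A -> BC (binary): 9 rules
  A -> a (terminal): 2 rules
Total = 9 + 2 = 11

11


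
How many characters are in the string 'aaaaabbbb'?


String: 'aaaaabbbb'
Counting characters:
  'a' appears 5 time(s)
  'b' appears 4 time(s)
Total length = 5 + 4 = 9

9


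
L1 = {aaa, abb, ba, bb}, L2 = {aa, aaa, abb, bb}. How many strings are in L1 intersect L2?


L1 = {aaa, abb, ba, bb}
L2 = {aa, aaa, abb, bb}
Checking each string in L1 against L2:
  'aaa': in L2? Yes
  'abb': in L2? Yes
  'ba': in L2? No
  'bb': in L2? Yes
Intersection = {aaa, abb, bb}
|L1 ∩ L2| = 3

3


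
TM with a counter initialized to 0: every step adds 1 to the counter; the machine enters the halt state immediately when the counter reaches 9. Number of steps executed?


Counter starts at 0. Counting sequence:
  Step 1: counter = 1
  Step 2: counter = 2
  Step 3: counter = 3
  Step 4: counter = 4
  Step 5: counter = 5
  Step 6: counter = 6
  ...
  Step 9: counter = 9
Counter reached 9 -> halt
Total steps = 9

9


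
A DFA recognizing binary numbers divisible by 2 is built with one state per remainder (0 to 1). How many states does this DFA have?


Divisibility by 2 is tracked via the remainder mod 2: 0, 1, ..., 1
The construction assigns one state to each remainder
Number of remainders = 2

2


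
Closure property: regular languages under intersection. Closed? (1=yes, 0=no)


Regular languages are closed under:
- Union (DFA product construction)
- Intersection (DFA product construction)
- Complement (swap accept/reject states)
- Concatenation (NFA construction)
- Kleene star (NFA construction)
intersection is in this list
Therefore: closed

1


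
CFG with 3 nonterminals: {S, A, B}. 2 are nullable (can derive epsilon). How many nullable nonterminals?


Nonterminals: {S, A, B}
A nonterminal is nullable if it can derive epsilon
Counting nullable nonterminals: 2
Total nullable = 2

2


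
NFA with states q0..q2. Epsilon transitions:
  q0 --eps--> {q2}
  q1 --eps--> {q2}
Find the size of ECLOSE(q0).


Starting from q0
Initialize closure = {q0}
Follow epsilon from q0 -> add q2
Final closure: {q0, q2}
Size = 2

2


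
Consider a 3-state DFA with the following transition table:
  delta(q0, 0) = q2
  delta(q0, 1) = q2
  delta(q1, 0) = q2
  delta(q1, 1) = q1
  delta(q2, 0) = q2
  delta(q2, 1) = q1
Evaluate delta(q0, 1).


Looking up transition function:
delta(q0, 1) in the table
Row: q0, Column: 1
Result: q2

q2


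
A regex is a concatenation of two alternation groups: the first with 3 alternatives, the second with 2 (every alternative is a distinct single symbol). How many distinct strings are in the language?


First group: 3 alternatives
Second group: 2 alternatives
Concatenation: each choice from group 1 pairs with each from group 2
Total = 3 x 2 = 6

6


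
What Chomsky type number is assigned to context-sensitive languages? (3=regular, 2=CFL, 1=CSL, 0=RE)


Chomsky hierarchy levels:
  Type 3: Regular (DFA/NFA/regex)
  Type 2: Context-free (PDA)
  Type 1: Context-sensitive
  Type 0: Recursively enumerable (TM)
'context-sensitive' corresponds to Type 1

1


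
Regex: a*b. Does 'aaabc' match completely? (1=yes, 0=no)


Pattern: a*b
String: 'aaabc'
Pattern requires: zero or more 'a's followed by exactly one 'b'
Found 3 leading 'a's
Remaining: 'bc'
Remaining is not 'b' -> no match
Result: 0

0


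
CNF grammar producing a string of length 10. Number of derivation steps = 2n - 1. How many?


Chomsky Normal Form derivation:
String length n = 10
Each step either:
  - Splits a nonterminal into two (n-1 such steps)
  - Converts a nonterminal to terminal (n such steps)
Total = (n-1) + n = 2n - 1
= 2(10) - 1
= 20 - 1
= 19

19


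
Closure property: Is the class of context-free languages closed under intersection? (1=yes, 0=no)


CFL closure properties:
  Closed under: union, concatenation, Kleene star
  NOT closed under: intersection, complement
Operation 'intersection' is in not-closed list -> No (not closed)

0


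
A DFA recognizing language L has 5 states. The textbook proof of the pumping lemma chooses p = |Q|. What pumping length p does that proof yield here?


Pumping lemma for regular languages (standard proof):
Take p = |Q|, the number of DFA states.
Any string of length >= |Q| passes through |Q|+1 states while reading its first |Q| symbols,
so by pigeonhole some state repeats, giving the loop that can be pumped.
Here |Q| = 5
Therefore the proof uses p = 5

5


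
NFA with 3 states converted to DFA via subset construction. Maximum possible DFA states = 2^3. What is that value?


NFA has 3 states
Subset construction: each DFA state = subset of NFA states
Maximum subsets = 2^3
2^3 = 8

8


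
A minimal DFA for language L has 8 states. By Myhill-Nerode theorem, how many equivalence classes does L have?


Myhill-Nerode theorem:
Number of equivalence classes = number of states in minimal DFA
Minimal DFA states = 8
Therefore equivalence classes = 8

8


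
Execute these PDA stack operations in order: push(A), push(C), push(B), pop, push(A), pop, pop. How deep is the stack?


Tracing stack operations:
  push(A) -> stack = [A], depth=1
  push(C) -> stack = [A,C], depth=2
  push(B) -> stack = [A,C,B], depth=3
  pop -> removed B, stack = [A,C], depth=2
  push(A) -> stack = [A,C,A], depth=3
  pop -> removed A, stack = [A,C], depth=2
  pop -> removed C, stack = [A], depth=1
Final depth = 1

1


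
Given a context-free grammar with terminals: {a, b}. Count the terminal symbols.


Terminal symbols: a, b
Counting each: a (#1), b (#2)
Total = 2

2


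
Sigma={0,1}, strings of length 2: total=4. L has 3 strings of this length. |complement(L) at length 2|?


Alphabet: {0,1}
String length: 2
Total strings of length 2 = 2^2 = 4
Strings in L = 3
Complement = total - |L|
= 4 - 3
= 1

1


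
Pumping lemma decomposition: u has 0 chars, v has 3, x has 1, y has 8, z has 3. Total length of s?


|s| = |u| + |v| + |x| + |y| + |z|
= 0 + 3 + 1 + 8 + 3
= 3 + 1 + 11
= 4 + 11
= 15

15


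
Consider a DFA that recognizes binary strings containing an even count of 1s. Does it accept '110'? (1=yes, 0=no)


DFA has 2 states: q_even (start, accept=yes) and q_odd
Processing string '110' character by character:
  Position 0: read '1', 1-count=1 -> q_odd
  Position 1: read '1', 1-count=2 -> q_even
  Position 2: read '0', 1-count=2 -> q_even (no change)
Final state: q_even, total 1s = 2 (even); the DFA requires an even count -> accept

1


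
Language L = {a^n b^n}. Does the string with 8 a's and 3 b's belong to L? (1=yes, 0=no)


Language requires equal numbers of a's and b's
PDA pushes for each 'a', pops for each 'b'
Number of a's = 8
Number of b's = 3
8 != 3 -> Reject

0


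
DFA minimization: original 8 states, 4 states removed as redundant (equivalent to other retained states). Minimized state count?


Original DFA: 8 states
Redundant states removed: 4
Minimized states = original - removed
= 8 - 4
= 4

4


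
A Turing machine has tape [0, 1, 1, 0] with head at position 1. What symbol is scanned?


Tape: [0, 1, 1, 0]
Positions: 0 1 2 3
Values:    0 1 1 0
Head at position 1
tape[1] = 1

1


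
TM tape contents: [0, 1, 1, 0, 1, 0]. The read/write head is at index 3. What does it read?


Tape: [0, 1, 1, 0, 1, 0]
Positions: 0 1 2 3 4 5
Values:    0 1 1 0 1 0
Head at position 3
tape[3] = 0

0


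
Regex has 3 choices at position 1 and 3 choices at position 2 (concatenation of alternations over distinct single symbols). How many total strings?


First group: 3 alternatives
Second group: 3 alternatives
Concatenation: each choice from group 1 pairs with each from group 2
Total = 3 x 3 = 9

9


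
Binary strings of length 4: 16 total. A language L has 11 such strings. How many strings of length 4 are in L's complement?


Alphabet: {0,1}
String length: 4
Total strings of length 4 = 2^4 = 16
Strings in L = 11
Complement = total - |L|
= 16 - 11
= 5

5


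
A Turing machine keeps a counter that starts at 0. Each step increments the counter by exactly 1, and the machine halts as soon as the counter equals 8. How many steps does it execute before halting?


Counter starts at 0. Counting sequence:
  Step 1: counter = 1
  Step 2: counter = 2
  Step 3: counter = 3
  Step 4: counter = 4
  Step 5: counter = 5
  Step 6: counter = 6
  Step 7: counter = 7
  Step 8: counter = 8
Counter reached 8 -> halt
Total steps = 8

8


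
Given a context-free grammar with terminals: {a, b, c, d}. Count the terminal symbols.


Terminal symbols: a, b, c, d
Counting each: a (#1), b (#2), c (#3), d (#4)
Total = 4

4


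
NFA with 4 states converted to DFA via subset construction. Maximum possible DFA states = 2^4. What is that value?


NFA has 4 states
Subset construction: each DFA state = subset of NFA states
Maximum subsets = 2^4
2^4 = 16

16


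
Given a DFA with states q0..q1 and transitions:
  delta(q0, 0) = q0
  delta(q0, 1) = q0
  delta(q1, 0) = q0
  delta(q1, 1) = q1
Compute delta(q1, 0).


Looking up transition function:
delta(q1, 0) in the table
Row: q1, Column: 0
Result: q0

q0


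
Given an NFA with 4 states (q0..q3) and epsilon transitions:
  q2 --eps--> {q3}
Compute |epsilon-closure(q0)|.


Starting from q0
Initialize closure = {q0}
q0 has no outgoing epsilon transitions -> nothing to add
Final closure: {q0}
Size = 1

1


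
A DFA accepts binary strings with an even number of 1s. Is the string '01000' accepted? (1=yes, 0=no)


DFA has 2 states: q_even (start, accept=yes) and q_odd
Processing string '01000' character by character:
  Position 0: read '0', 1-count=0 -> q_even (no change)
  Position 1: read '1', 1-count=1 -> q_odd
  Position 2: read '0', 1-count=1 -> q_odd (no change)
  Position 3: read '0', 1-count=1 -> q_odd (no change)
  Position 4: read '0', 1-count=1 -> q_odd (no change)
Final state: q_odd, total 1s = 1 (odd); the DFA requires an even count -> reject

0


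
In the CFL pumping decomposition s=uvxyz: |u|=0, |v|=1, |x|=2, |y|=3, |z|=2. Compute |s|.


|s| = |u| + |v| + |x| + |y| + |z|
= 0 + 1 + 2 + 3 + 2
= 1 + 2 + 5
= 3 + 5
= 8

8


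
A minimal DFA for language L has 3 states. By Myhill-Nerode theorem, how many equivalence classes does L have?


Myhill-Nerode theorem:
Number of equivalence classes = number of states in minimal DFA
Minimal DFA states = 3
Therefore equivalence classes = 3

3


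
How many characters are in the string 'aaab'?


String: 'aaab'
Counting characters:
  'a' appears 3 time(s)
  'b' appears 1 time(s)
Total length = 3 + 1 = 4

4


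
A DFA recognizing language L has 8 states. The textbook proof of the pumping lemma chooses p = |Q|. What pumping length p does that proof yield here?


Pumping lemma for regular languages (standard proof):
Take p = |Q|, the number of DFA states.
Any string of length >= |Q| passes through |Q|+1 states while reading its first |Q| symbols,
so by pigeonhole some state repeats, giving the loop that can be pumped.
Here |Q| = 8
Therefore the proof uses p = 8

8


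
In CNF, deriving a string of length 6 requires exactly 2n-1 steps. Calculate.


Chomsky Normal Form derivation:
String length n = 6
Each step either:
  - Splits a nonterminal into two (n-1 such steps)
  - Converts a nonterminal to terminal (n such steps)
Total = (n-1) + n = 2n - 1
= 2(6) - 1
= 12 - 1
= 11

11


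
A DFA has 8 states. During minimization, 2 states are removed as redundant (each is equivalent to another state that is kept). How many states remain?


Original DFA: 8 states
Redundant states removed: 2
Minimized states = original - removed
= 8 - 2
= 6

6


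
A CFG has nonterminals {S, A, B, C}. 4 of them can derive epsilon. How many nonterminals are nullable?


Nonterminals: {S, A, B, C}
A nonterminal is nullable if it can derive epsilon
Counting nullable nonterminals: 4
Total nullable = 4

4


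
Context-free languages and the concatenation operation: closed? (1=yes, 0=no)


CFL closure properties:
  Closed under: union, concatenation, Kleene star
  NOT closed under: intersection, complement
Operation 'concatenation' is in closed list -> Yes (closed)

1


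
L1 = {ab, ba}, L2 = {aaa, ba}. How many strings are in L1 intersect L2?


L1 = {ab, ba}
L2 = {aaa, ba}
Checking each string in L1 against L2:
  'ab': in L2? No
  'ba': in L2? Yes
Intersection = {ba}
|L1 ∩ L2| = 1

1


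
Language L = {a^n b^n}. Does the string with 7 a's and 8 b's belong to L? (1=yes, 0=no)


Language requires equal numbers of a's and b's
PDA pushes for each 'a', pops for each 'b'
Number of a's = 7
Number of b's = 8
7 != 8 -> Reject

0


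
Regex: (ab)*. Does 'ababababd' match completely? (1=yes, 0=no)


Pattern: (ab)*
String: 'ababababd'
Pattern requires: zero or more repetitions of 'ab'
Length 9 is odd -> cannot be (ab)* -> no match
Result: 0

0


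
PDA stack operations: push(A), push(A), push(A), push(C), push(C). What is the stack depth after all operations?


Tracing stack operations:
  push(A) -> stack = [A], depth=1
  push(A) -> stack = [A,A], depth=2
  push(A) -> stack = [A,A,A], depth=3
  push(C) -> stack = [A,A,A,C], depth=4
  push(C) -> stack = [A,A,A,C,C], depth=5
Final depth = 5

5


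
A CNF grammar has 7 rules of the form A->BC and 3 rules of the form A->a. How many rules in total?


CNF allows two rule forms:
  A -> BC (binary): 7 rules
  A -> a (terminal): 3 rules
Total = 7 + 3 = 10

10


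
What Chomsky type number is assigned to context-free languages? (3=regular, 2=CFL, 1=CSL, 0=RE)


Chomsky hierarchy levels:
  Type 3: Regular (DFA/NFA/regex)
  Type 2: Context-free (PDA)
  Type 1: Context-sensitive
  Type 0: Recursively enumerable (TM)
'context-free' corresponds to Type 2

2


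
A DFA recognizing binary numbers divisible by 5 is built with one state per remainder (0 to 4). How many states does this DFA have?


Divisibility by 5 is tracked via the remainder mod 5: 0, 1, ..., 4
The construction assigns one state to each remainder
Number of remainders = 5

5


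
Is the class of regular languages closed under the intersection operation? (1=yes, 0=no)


Regular languages are closed under:
- Union (DFA product construction)
- Intersection (DFA product construction)
- Complement (swap accept/reject states)
- Concatenation (NFA construction)
- Kleene star (NFA construction)
intersection is in this list
Therefore: closed

1


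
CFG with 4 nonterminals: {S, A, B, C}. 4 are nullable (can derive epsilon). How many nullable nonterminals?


Nonterminals: {S, A, B, C}
A nonterminal is nullable if it can derive epsilon
Counting nullable nonterminals: 4
Total nullable = 4

4


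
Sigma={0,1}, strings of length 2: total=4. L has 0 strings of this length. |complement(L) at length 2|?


Alphabet: {0,1}
String length: 2
Total strings of length 2 = 2^2 = 4
Strings in L = 0
Complement = total - |L|
= 4 - 0
= 4

4


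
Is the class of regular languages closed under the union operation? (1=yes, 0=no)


Regular languages are closed under:
- Union (DFA product construction)
- Intersection (DFA product construction)
- Complement (swap accept/reject states)
- Concatenation (NFA construction)
- Kleene star (NFA construction)
union is in this list
Therefore: closed

1


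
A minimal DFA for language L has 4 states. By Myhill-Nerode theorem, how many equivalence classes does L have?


Myhill-Nerode theorem:
Number of equivalence classes = number of states in minimal DFA
Minimal DFA states = 4
Therefore equivalence classes = 4

4


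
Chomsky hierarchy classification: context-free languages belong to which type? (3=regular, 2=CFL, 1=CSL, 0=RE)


Chomsky hierarchy levels:
  Type 3: Regular (DFA/NFA/regex)
  Type 2: Context-free (PDA)
  Type 1: Context-sensitive
  Type 0: Recursively enumerable (TM)
'context-free' corresponds to Type 2

2


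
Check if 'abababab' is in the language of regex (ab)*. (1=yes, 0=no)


Pattern: (ab)*
String: 'abababab'
Pattern requires: zero or more repetitions of 'ab'
Pairs: ['ab', 'ab', 'ab', 'ab']
All pairs are 'ab'? Yes
Result: 1

1


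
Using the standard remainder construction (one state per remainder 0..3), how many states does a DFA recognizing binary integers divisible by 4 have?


Divisibility by 4 is tracked via the remainder mod 4: 0, 1, ..., 3
The construction assigns one state to each remainder
Number of remainders = 4

4


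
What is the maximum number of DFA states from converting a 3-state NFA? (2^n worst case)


NFA has 3 states
Subset construction: each DFA state = subset of NFA states
Maximum subsets = 2^3
2^3 = 8

8


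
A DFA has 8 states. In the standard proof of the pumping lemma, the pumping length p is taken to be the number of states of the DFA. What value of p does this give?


Pumping lemma for regular languages (standard proof):
Take p = |Q|, the number of DFA states.
Any string of length >= |Q| passes through |Q|+1 states while reading its first |Q| symbols,
so by pigeonhole some state repeats, giving the loop that can be pumped.
Here |Q| = 8
Therefore the proof uses p = 8

8


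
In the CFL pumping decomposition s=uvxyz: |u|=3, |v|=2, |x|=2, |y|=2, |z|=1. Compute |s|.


|s| = |u| + |v| + |x| + |y| + |z|
= 3 + 2 + 2 + 2 + 1
= 5 + 2 + 3
= 7 + 3
= 10

10


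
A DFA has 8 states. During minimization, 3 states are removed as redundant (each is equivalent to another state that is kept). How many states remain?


Original DFA: 8 states
Redundant states removed: 3
Minimized states = original - removed
= 8 - 3
= 5

5


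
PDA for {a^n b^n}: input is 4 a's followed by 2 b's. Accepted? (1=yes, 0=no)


Language requires equal numbers of a's and b's
PDA pushes for each 'a', pops for each 'b'
Number of a's = 4
Number of b's = 2
4 != 2 -> Reject

0


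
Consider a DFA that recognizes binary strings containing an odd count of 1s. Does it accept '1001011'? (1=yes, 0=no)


DFA has 2 states: q_even (start, accept=no) and q_odd
Processing string '1001011' character by character:
  Position 0: read '1', 1-count=1 -> q_odd
  Position 1: read '0', 1-count=1 -> q_odd (no change)
  Position 2: read '0', 1-count=1 -> q_odd (no change)
  Position 3: read '1', 1-count=2 -> q_even
  Position 4: read '0', 1-count=2 -> q_even (no change)
  Position 5: read '1', 1-count=3 -> q_odd
  Position 6: read '1', 1-count=4 -> q_even
Final state: q_even, total 1s = 4 (even); the DFA requires an odd count -> reject

0


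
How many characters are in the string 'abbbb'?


String: 'abbbb'
Counting characters:
  'a' appears 1 time(s)
  'b' appears 4 time(s)
Total length = 1 + 4 = 5

5


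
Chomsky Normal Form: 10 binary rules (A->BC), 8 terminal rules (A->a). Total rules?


CNF allows two rule forms:
  A -> BC (binary): 10 rules
  A -> a (terminal): 8 rules
Total = 10 + 8 = 18

18


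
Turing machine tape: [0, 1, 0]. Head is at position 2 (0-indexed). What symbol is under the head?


Tape: [0, 1, 0]
Positions: 0 1 2
Values:    0 1 0
Head at position 2
tape[2] = 0

0


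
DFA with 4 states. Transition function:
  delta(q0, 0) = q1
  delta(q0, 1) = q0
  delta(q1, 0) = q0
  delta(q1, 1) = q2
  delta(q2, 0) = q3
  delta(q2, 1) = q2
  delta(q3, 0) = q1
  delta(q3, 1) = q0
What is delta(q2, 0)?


Looking up transition function:
delta(q2, 0) in the table
Row: q2, Column: 0
Result: q3

q3


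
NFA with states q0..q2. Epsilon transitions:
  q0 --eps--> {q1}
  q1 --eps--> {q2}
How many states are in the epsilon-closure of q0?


Starting from q0
Initialize closure = {q0}
Follow epsilon from q0 -> add q1
Follow epsilon from q1 -> add q2
Final closure: {q0, q1, q2}
Size = 3

3


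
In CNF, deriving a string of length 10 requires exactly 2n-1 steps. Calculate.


Chomsky Normal Form derivation:
String length n = 10
Each step either:
  - Splits a nonterminal into two (n-1 such steps)
  - Converts a nonterminal to terminal (n such steps)
Total = (n-1) + n = 2n - 1
= 2(10) - 1
= 20 - 1
= 19

19


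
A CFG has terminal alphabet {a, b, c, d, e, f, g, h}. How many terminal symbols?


Terminal symbols: a, b, c, d, e, f, g, h
Counting each: a (#1), b (#2), c (#3), d (#4), e (#5), f (#6), g (#7), h (#8)
Total = 8

8


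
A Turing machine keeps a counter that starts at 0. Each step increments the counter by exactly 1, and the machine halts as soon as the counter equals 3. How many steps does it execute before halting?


Counter starts at 0. Counting sequence:
  Step 1: counter = 1
  Step 2: counter = 2
  Step 3: counter = 3
Counter reached 3 -> halt
Total steps = 3

3


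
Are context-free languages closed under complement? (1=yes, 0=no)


CFL closure properties:
  Closed under: union, concatenation, Kleene star
  NOT closed under: intersection, complement
Operation 'complement' is in not-closed list -> No (not closed)

0


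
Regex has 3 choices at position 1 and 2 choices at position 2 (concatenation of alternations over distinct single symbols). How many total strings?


First group: 3 alternatives
Second group: 2 alternatives
Concatenation: each choice from group 1 pairs with each from group 2
Total = 3 x 2 = 6

6


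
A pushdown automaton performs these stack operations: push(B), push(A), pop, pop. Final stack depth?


Tracing stack operations:
  push(B) -> stack = [B], depth=1
  push(A) -> stack = [B,A], depth=2
  pop -> removed A, stack = [B], depth=1
  pop -> removed B, stack = [], depth=0
Final depth = 0

0


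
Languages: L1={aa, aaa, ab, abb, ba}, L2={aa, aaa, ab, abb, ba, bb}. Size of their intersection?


L1 = {aa, aaa, ab, abb, ba}
L2 = {aa, aaa, ab, abb, ba, bb}
Checking each string in L1 against L2:
  'aa': in L2? Yes
  'aaa': in L2? Yes
  'ab': in L2? Yes
  'abb': in L2? Yes
  'ba': in L2? Yes
Intersection = {aa, aaa, ab, abb, ba}
|L1 ∩ L2| = 5

5


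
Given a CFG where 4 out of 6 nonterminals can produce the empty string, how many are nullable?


Nonterminals: {S, A, B, C, D, E}
A nonterminal is nullable if it can derive epsilon
Counting nullable nonterminals: 4
Total nullable = 4

4


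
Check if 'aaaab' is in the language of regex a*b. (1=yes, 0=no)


Pattern: a*b
String: 'aaaab'
Pattern requires: zero or more 'a's followed by exactly one 'b'
Found 4 leading 'a's
Remaining: 'b'
Remaining is exactly 'b' -> match
Result: 1

1


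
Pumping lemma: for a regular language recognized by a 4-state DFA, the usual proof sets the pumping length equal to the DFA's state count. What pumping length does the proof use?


Pumping lemma for regular languages (standard proof):
Take p = |Q|, the number of DFA states.
Any string of length >= |Q| passes through |Q|+1 states while reading its first |Q| symbols,
so by pigeonhole some state repeats, giving the loop that can be pumped.
Here |Q| = 4
Therefore the proof uses p = 4

4


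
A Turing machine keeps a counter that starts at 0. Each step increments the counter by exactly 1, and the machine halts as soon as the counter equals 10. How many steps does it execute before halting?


Counter starts at 0. Counting sequence:
  Step 1: counter = 1
  Step 2: counter = 2
  Step 3: counter = 3
  Step 4: counter = 4
  Step 5: counter = 5
  Step 6: counter = 6
  ...
  Step 10: counter = 10
Counter reached 10 -> halt
Total steps = 10

10


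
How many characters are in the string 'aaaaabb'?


String: 'aaaaabb'
Counting characters:
  'a' appears 5 time(s)
  'b' appears 2 time(s)
Total length = 5 + 2 = 7

7


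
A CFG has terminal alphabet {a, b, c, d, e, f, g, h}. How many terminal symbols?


Terminal symbols: a, b, c, d, e, f, g, h
Counting each: a (#1), b (#2), c (#3), d (#4), e (#5), f (#6), g (#7), h (#8)
Total = 8

8


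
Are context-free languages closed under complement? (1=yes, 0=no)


CFL closure properties:
  Closed under: union, concatenation, Kleene star
  NOT closed under: intersection, complement
Operation 'complement' is in not-closed list -> No (not closed)

0


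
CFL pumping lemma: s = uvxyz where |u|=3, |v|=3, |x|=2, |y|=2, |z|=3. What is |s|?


|s| = |u| + |v| + |x| + |y| + |z|
= 3 + 3 + 2 + 2 + 3
= 6 + 2 + 5
= 8 + 5
= 13

13


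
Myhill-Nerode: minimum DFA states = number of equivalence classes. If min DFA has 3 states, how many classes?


Myhill-Nerode theorem:
Number of equivalence classes = number of states in minimal DFA
Minimal DFA states = 3
Therefore equivalence classes = 3

3


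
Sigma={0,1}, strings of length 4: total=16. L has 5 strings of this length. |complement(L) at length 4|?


Alphabet: {0,1}
String length: 4
Total strings of length 4 = 2^4 = 16
Strings in L = 5
Complement = total - |L|
= 16 - 5
= 11

11


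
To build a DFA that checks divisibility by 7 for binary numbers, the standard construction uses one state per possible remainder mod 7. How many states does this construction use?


Divisibility by 7 is tracked via the remainder mod 7: 0, 1, ..., 6
The construction assigns one state to each remainder
Number of remainders = 7

7


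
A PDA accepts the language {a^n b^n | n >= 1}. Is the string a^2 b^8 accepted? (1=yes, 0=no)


Language requires equal numbers of a's and b's
PDA pushes for each 'a', pops for each 'b'
Number of a's = 2
Number of b's = 8
2 != 8 -> Reject

0


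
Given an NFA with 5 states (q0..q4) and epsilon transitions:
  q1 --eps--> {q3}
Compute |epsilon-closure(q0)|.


Starting from q0
Initialize closure = {q0}
q0 has no outgoing epsilon transitions -> nothing to add
Final closure: {q0}
Size = 1

1


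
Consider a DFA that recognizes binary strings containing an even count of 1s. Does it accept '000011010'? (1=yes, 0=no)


DFA has 2 states: q_even (start, accept=yes) and q_odd
Processing string '000011010' character by character:
  Position 0: read '0', 1-count=0 -> q_even (no change)
  Position 1: read '0', 1-count=0 -> q_even (no change)
  Position 2: read '0', 1-count=0 -> q_even (no change)
  Position 3: read '0', 1-count=0 -> q_even (no change)
  Position 4: read '1', 1-count=1 -> q_odd
  Position 5: read '1', 1-count=2 -> q_even
  Position 6: read '0', 1-count=2 -> q_even (no change)
  Position 7: read '1', 1-count=3 -> q_odd
  Position 8: read '0', 1-count=3 -> q_odd (no change)
Final state: q_odd, total 1s = 3 (odd); the DFA requires an even count -> reject

0
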